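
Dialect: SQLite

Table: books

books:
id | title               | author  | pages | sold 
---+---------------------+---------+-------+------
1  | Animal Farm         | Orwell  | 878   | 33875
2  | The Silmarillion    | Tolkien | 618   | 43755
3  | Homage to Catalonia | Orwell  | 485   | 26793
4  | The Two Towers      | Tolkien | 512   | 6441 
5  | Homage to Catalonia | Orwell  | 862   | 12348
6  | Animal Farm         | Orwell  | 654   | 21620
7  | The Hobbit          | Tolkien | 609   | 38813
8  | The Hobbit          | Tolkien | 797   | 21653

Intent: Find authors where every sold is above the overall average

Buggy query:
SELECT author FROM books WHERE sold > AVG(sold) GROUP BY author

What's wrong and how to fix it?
Bug: AVG() is an aggregate; it can't sit directly in WHERE

Fix: Compute the overall average in a scalar subquery and compare each group's MIN against it in HAVING

Corrected query:
SELECT author FROM books GROUP BY author HAVING MIN(sold) > (SELECT AVG(sold) FROM books)

Result:
(no rows)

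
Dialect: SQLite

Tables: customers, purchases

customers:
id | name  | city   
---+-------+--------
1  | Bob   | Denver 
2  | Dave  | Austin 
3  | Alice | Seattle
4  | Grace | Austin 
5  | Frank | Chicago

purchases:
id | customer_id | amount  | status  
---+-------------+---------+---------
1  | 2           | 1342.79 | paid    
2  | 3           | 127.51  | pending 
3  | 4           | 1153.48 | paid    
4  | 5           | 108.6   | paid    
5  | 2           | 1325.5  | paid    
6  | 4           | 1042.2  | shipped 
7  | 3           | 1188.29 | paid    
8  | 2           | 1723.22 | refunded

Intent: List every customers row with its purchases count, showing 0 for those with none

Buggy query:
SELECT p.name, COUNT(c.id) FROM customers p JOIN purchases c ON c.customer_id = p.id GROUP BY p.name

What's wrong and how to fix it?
Bug: INNER JOIN drops customers rows that have no matching purchases rows

Fix: Switch to LEFT JOIN to retain unmatched parent rows

Corrected query:
SELECT p.name, COUNT(c.id) FROM customers p LEFT JOIN purchases c ON c.customer_id = p.id GROUP BY p.name

Result:
name  | COUNT(c.id)
------+------------
Alice | 2          
Bob   | 0          
Dave  | 3          
Frank | 1          
Grace | 2          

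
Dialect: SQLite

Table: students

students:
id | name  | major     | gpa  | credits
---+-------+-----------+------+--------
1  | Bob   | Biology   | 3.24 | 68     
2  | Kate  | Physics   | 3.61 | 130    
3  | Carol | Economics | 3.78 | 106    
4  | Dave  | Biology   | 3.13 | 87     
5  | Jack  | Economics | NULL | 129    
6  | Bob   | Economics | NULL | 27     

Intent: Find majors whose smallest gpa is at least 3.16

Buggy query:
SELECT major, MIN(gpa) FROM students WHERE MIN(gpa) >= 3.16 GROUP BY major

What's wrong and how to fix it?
Bug: MIN() in WHERE is a misuse of aggregate

Fix: Replace WHERE with HAVING after the GROUP BY

Corrected query:
SELECT major, MIN(gpa) FROM students GROUP BY major HAVING MIN(gpa) >= 3.16

Result:
major     | MIN(gpa)
----------+---------
Economics | 3.78    
Physics   | 3.61    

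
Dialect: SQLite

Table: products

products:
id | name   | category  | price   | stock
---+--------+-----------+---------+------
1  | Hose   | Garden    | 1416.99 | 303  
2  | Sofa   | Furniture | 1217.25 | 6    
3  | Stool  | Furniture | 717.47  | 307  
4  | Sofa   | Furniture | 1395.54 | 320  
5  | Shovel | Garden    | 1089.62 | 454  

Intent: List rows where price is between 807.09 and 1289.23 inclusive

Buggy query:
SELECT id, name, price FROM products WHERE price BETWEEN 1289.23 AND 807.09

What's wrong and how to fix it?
Bug: The bounds are reversed; BETWEEN a AND b requires a <= b to match anything

Fix: Swap the bounds so the smaller value comes first

Corrected query:
SELECT id, name, price FROM products WHERE price BETWEEN 807.09 AND 1289.23

Result:
id | name   | price  
---+--------+--------
2  | Sofa   | 1217.25
5  | Shovel | 1089.62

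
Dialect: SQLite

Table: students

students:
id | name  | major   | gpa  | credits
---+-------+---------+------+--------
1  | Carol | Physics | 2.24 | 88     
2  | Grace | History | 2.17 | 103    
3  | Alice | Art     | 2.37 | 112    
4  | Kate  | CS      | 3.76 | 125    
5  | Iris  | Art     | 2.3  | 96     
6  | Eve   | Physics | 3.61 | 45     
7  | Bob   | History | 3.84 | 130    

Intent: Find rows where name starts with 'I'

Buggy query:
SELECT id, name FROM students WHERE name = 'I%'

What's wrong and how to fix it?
Bug: Wildcards only work with LIKE; '=' treats '%' as a literal character

Fix: Replace '=' with LIKE so 'I%' is treated as a pattern

Corrected query:
SELECT id, name FROM students WHERE name LIKE 'I%'

Result:
id | name
---+-----
5  | Iris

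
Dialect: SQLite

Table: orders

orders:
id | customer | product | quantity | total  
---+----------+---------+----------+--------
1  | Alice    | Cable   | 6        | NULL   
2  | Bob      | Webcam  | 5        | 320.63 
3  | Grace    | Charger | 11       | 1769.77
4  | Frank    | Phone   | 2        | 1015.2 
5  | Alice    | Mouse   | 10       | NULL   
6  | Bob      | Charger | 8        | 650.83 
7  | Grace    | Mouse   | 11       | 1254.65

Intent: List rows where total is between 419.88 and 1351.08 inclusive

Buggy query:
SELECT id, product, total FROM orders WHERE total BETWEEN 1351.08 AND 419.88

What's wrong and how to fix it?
Bug: BETWEEN expects the lower bound first; with 1351.08 AND 419.88 the range is empty

Fix: Write BETWEEN 419.88 AND 1351.08

Corrected query:
SELECT id, product, total FROM orders WHERE total BETWEEN 419.88 AND 1351.08

Result:
id | product | total  
---+---------+--------
4  | Phone   | 1015.2 
6  | Charger | 650.83 
7  | Mouse   | 1254.65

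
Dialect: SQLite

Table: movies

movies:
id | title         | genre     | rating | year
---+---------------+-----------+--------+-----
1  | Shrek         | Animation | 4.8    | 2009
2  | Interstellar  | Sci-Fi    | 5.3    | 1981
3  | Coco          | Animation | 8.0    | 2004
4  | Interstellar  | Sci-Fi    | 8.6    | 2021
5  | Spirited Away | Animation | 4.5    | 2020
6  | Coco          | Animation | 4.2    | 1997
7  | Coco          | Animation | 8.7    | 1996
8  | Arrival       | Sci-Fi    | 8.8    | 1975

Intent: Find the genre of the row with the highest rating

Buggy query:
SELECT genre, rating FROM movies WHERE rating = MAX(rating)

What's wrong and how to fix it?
Bug: WHERE is evaluated per row; an aggregate over the whole table isn't defined there

Fix: Wrap MAX in a scalar subquery so WHERE compares against a single value

Corrected query:
SELECT genre, rating FROM movies WHERE rating = (SELECT MAX(rating) FROM movies)

Result:
genre  | rating
-------+-------
Sci-Fi | 8.8   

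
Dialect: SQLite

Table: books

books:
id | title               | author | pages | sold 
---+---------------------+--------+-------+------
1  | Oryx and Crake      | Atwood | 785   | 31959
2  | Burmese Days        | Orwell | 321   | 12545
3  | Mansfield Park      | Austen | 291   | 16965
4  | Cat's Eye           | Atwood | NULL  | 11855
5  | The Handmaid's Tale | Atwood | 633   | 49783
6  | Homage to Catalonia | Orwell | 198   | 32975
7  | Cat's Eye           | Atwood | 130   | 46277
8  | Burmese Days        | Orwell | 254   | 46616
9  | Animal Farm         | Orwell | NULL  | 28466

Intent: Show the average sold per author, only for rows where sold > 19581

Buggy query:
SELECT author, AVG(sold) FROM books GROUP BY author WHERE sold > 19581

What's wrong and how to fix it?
Bug: WHERE cannot follow GROUP BY

Fix: Place WHERE between FROM and GROUP BY

Corrected query:
SELECT author, AVG(sold) FROM books WHERE sold > 19581 GROUP BY author

Result:
author | AVG(sold)
-------+----------
Atwood | 42673    
Orwell | 36019    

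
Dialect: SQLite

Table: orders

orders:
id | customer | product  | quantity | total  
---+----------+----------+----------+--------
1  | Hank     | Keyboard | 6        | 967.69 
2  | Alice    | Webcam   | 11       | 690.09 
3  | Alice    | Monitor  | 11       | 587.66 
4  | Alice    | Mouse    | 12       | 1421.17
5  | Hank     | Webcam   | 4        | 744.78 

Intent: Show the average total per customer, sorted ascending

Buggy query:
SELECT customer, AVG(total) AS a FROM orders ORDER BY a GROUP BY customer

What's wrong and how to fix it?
Bug: ORDER BY appears before GROUP BY; SQL clause order requires GROUP BY first

Fix: Reorder: SELECT … FROM … GROUP BY … ORDER BY …

Corrected query:
SELECT customer, AVG(total) AS a FROM orders GROUP BY customer ORDER BY a

Result:
customer | a      
---------+--------
Hank     | 856.235
Alice    | 899.64 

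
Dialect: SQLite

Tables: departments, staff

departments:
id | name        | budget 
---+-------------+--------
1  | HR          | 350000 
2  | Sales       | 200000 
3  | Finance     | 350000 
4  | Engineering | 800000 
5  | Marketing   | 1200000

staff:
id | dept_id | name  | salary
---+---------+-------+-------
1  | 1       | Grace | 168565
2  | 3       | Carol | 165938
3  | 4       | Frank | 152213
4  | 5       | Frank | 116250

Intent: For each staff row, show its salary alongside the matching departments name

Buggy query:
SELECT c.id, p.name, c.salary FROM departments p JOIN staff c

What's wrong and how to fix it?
Bug: Missing join condition: each staff row is matched to all departments rows instead of just its own

Fix: Add ON c.dept_id = p.id to the JOIN

Corrected query:
SELECT c.id, p.name, c.salary FROM departments p JOIN staff c ON c.dept_id = p.id

Result:
id | name        | salary
---+-------------+-------
1  | HR          | 168565
2  | Finance     | 165938
3  | Engineering | 152213
4  | Marketing   | 116250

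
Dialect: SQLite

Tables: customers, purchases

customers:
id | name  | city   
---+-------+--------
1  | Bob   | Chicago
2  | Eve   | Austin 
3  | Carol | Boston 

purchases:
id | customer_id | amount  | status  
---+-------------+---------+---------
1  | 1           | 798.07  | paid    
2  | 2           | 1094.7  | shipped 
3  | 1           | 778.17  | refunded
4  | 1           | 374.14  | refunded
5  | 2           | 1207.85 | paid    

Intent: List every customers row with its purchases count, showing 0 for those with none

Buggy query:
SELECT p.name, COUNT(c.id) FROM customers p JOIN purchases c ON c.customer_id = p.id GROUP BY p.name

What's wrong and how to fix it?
Bug: INNER JOIN drops customers rows that have no matching purchases rows

Fix: Use LEFT JOIN so parents without children still appear (COUNT(c.id) gives 0)

Corrected query:
SELECT p.name, COUNT(c.id) FROM customers p LEFT JOIN purchases c ON c.customer_id = p.id GROUP BY p.name

Result:
name  | COUNT(c.id)
------+------------
Bob   | 3          
Carol | 0          
Eve   | 2          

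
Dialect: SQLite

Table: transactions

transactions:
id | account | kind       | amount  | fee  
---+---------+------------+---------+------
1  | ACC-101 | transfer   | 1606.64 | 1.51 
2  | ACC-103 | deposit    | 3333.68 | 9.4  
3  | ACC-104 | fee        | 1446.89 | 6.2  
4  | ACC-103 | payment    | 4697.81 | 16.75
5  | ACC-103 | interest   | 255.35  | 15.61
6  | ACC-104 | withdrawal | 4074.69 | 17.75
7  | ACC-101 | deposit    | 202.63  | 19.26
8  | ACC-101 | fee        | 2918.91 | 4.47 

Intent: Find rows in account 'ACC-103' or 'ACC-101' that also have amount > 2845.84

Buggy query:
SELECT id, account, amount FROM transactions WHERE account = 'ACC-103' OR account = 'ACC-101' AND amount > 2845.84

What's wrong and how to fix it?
Bug: AND binds tighter than OR, so this parses as account = 'ACC-103' OR (account = 'ACC-101' AND amount > 2845.84)

Fix: Add parentheses around the OR so the AND applies to both alternatives

Corrected query:
SELECT id, account, amount FROM transactions WHERE (account = 'ACC-103' OR account = 'ACC-101') AND amount > 2845.84

Result:
id | account | amount 
---+---------+--------
2  | ACC-103 | 3333.68
4  | ACC-103 | 4697.81
8  | ACC-101 | 2918.91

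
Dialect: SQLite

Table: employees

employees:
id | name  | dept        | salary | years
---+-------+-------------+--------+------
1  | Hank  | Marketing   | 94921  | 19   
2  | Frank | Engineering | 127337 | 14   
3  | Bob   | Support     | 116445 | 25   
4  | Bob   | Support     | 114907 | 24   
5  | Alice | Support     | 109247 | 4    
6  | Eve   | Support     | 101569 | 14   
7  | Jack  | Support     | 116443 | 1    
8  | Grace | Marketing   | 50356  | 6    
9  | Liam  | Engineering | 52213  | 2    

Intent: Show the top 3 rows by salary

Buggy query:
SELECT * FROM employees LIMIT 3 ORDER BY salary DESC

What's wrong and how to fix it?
Bug: ORDER BY cannot follow LIMIT; LIMIT is the final clause

Fix: Swap the clauses: ORDER BY first, then LIMIT

Corrected query:
SELECT * FROM employees ORDER BY salary DESC LIMIT 3

Result:
id | name  | dept        | salary | years
---+-------+-------------+--------+------
2  | Frank | Engineering | 127337 | 14   
3  | Bob   | Support     | 116445 | 25   
7  | Jack  | Support     | 116443 | 1    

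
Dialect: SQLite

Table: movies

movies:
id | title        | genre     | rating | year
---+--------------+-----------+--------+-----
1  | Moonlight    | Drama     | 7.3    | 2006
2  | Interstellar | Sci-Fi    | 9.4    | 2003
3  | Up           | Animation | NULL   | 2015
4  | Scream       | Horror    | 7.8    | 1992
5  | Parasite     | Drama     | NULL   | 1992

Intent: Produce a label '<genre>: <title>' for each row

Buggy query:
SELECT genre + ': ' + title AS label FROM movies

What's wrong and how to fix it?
Bug: '+' is numeric addition; on text columns SQLite converts them to 0 instead of concatenating

Fix: Replace + with || to concatenate text

Corrected query:
SELECT genre || ': ' || title AS label FROM movies

Result:
label               
--------------------
Drama: Moonlight    
Sci-Fi: Interstellar
Animation: Up       
Horror: Scream      
Drama: Parasite     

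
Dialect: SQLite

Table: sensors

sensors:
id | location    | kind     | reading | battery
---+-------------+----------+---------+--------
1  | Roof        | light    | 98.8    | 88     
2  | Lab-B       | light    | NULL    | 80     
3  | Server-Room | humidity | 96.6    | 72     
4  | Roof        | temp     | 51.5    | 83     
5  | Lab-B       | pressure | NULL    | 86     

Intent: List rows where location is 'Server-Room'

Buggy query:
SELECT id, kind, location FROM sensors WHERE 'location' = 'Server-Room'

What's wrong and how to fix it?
Bug: 'location' in single quotes is a string literal, not the column; the comparison is literal-vs-literal and never true

Fix: Reference the column as location without single quotes

Corrected query:
SELECT id, kind, location FROM sensors WHERE location = 'Server-Room'

Result:
id | kind     | location   
---+----------+------------
3  | humidity | Server-Room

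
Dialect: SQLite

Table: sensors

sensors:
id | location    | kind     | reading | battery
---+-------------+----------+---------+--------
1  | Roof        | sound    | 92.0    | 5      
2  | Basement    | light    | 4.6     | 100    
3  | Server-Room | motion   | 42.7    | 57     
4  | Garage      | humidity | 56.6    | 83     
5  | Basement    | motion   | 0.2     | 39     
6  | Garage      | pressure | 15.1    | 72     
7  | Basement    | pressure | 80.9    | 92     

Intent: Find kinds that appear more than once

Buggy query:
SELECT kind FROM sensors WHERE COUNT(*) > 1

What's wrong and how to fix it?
Bug: COUNT(*) is an aggregate and cannot be used in WHERE

Fix: Group first, then use HAVING for the count condition

Corrected query:
SELECT kind FROM sensors GROUP BY kind HAVING COUNT(*) > 1

Result:
kind    
--------
motion  
pressure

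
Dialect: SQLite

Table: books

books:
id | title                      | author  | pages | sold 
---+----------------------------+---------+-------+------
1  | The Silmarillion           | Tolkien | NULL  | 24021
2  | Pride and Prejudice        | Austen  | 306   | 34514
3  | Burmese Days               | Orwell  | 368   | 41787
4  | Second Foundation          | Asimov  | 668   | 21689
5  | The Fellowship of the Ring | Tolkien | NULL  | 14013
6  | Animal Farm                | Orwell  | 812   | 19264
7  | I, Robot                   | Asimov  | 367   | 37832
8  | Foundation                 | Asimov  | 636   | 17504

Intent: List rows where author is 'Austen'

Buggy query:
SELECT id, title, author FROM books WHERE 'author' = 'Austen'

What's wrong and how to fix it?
Bug: Single quotes denote string literals in SQL; the column name is being compared as a constant string

Fix: Reference the column as author without single quotes

Corrected query:
SELECT id, title, author FROM books WHERE author = 'Austen'

Result:
id | title               | author
---+---------------------+-------
2  | Pride and Prejudice | Austen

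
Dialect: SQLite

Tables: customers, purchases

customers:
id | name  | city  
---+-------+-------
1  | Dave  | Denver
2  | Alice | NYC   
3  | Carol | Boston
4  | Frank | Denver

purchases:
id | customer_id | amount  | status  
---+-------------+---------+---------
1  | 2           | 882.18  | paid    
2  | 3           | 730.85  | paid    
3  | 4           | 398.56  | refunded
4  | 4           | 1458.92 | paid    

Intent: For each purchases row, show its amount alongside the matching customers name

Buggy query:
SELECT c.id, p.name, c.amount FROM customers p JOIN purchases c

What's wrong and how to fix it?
Bug: JOIN with no ON clause produces a cartesian product; every purchases row pairs with every customers row

Fix: Specify the join condition linking the foreign key to the parent id

Corrected query:
SELECT c.id, p.name, c.amount FROM customers p JOIN purchases c ON c.customer_id = p.id

Result:
id | name  | amount 
---+-------+--------
1  | Alice | 882.18 
2  | Carol | 730.85 
3  | Frank | 398.56 
4  | Frank | 1458.92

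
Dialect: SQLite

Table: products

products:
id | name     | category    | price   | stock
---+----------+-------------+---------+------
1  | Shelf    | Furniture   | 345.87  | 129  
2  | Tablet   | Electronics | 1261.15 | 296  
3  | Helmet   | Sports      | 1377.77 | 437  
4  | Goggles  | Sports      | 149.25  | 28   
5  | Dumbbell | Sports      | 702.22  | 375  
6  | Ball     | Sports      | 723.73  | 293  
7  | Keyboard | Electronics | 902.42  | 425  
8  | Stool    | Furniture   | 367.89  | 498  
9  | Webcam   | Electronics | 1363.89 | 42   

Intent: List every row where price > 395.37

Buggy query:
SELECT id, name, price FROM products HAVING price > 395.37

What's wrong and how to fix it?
Bug: This is a non-aggregate query (no GROUP BY, no aggregates), so in SQLite the HAVING clause is invalid here; a row-level condition belongs in WHERE

Fix: Use WHERE for row-level filtering

Corrected query:
SELECT id, name, price FROM products WHERE price > 395.37

Result:
id | name     | price  
---+----------+--------
2  | Tablet   | 1261.15
3  | Helmet   | 1377.77
5  | Dumbbell | 702.22 
6  | Ball     | 723.73 
7  | Keyboard | 902.42 
9  | Webcam   | 1363.89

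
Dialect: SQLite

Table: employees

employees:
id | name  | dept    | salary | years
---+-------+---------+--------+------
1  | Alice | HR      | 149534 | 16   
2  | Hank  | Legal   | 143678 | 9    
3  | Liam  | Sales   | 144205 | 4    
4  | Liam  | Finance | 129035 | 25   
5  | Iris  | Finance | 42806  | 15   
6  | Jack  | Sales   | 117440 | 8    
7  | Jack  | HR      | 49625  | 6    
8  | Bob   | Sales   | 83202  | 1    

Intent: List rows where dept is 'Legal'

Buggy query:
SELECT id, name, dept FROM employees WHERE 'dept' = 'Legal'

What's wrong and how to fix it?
Bug: Single quotes denote string literals in SQL; the column name is being compared as a constant string

Fix: Reference the column as dept without single quotes

Corrected query:
SELECT id, name, dept FROM employees WHERE dept = 'Legal'

Result:
id | name | dept 
---+------+------
2  | Hank | Legal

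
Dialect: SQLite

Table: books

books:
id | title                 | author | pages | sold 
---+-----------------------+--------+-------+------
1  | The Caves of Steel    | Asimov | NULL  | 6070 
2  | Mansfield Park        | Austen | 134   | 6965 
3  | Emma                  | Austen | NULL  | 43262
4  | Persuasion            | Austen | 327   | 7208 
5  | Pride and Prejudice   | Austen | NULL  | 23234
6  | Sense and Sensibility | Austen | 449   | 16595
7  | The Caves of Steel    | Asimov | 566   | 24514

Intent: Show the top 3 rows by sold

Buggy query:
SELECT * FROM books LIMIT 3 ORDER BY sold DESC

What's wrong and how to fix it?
Bug: LIMIT must come after ORDER BY

Fix: Swap the clauses: ORDER BY first, then LIMIT

Corrected query:
SELECT * FROM books ORDER BY sold DESC LIMIT 3

Result:
id | title               | author | pages | sold 
---+---------------------+--------+-------+------
3  | Emma                | Austen | NULL  | 43262
7  | The Caves of Steel  | Asimov | 566   | 24514
5  | Pride and Prejudice | Austen | NULL  | 23234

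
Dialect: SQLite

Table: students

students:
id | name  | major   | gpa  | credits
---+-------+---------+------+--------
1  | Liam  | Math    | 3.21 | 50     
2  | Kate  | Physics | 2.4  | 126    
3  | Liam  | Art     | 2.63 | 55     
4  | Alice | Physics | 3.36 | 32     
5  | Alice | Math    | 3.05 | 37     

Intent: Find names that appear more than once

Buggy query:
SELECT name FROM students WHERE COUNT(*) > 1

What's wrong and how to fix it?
Bug: COUNT(*) is an aggregate and cannot be used in WHERE

Fix: GROUP BY name, then filter groups with HAVING COUNT(*) > 1

Corrected query:
SELECT name FROM students GROUP BY name HAVING COUNT(*) > 1

Result:
name 
-----
Alice
Liam 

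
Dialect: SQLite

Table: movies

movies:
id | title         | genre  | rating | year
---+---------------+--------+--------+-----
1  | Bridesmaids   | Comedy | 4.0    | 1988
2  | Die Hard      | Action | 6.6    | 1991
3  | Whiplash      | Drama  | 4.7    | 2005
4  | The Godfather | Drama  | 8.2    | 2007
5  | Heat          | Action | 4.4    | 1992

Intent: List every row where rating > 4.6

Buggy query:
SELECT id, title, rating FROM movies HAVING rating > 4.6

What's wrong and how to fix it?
Bug: HAVING filters the output of aggregation, but this query has no GROUP BY and no aggregate functions, so SQLite rejects it (HAVING clause on a non-aggregate query); the condition here is per row

Fix: Replace HAVING with WHERE since the condition applies to individual rows

Corrected query:
SELECT id, title, rating FROM movies WHERE rating > 4.6

Result:
id | title         | rating
---+---------------+-------
2  | Die Hard      | 6.6   
3  | Whiplash      | 4.7   
4  | The Godfather | 8.2   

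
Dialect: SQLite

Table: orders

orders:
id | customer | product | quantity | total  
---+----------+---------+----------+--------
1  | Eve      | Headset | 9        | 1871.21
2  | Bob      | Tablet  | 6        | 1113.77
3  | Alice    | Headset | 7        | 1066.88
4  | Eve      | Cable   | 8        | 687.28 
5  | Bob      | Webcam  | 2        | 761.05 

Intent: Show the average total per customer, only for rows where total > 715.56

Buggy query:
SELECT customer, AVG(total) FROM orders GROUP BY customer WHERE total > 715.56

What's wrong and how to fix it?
Bug: Row-level WHERE must come before GROUP BY in the clause order

Fix: Place WHERE between FROM and GROUP BY

Corrected query:
SELECT customer, AVG(total) FROM orders WHERE total > 715.56 GROUP BY customer

Result:
customer | AVG(total)
---------+-----------
Alice    | 1066.88   
Bob      | 937.41    
Eve      | 1871.21   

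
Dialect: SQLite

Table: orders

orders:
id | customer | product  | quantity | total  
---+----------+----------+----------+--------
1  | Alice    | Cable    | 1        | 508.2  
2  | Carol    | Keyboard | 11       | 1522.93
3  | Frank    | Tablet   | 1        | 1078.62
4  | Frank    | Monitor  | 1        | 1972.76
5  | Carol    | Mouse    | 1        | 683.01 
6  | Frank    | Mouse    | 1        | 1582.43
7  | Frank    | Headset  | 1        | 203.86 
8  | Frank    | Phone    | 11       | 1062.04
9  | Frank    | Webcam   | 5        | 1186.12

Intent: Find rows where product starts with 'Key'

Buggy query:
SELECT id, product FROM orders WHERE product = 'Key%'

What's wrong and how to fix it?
Bug: Wildcards only work with LIKE; '=' treats '%' as a literal character

Fix: Use LIKE for wildcard pattern matching

Corrected query:
SELECT id, product FROM orders WHERE product LIKE 'Key%'

Result:
id | product 
---+---------
2  | Keyboard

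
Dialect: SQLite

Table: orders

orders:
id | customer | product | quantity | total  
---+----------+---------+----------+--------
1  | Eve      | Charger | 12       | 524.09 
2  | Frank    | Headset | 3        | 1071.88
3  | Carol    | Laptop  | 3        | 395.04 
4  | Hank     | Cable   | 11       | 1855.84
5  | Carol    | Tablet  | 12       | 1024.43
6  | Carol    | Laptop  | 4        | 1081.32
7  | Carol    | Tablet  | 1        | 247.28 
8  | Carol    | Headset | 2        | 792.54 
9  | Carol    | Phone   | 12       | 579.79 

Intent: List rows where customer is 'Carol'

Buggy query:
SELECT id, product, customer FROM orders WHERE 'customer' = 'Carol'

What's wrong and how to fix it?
Bug: Single quotes denote string literals in SQL; the column name is being compared as a constant string

Fix: Reference the column as customer without single quotes

Corrected query:
SELECT id, product, customer FROM orders WHERE customer = 'Carol'

Result:
id | product | customer
---+---------+---------
3  | Laptop  | Carol   
5  | Tablet  | Carol   
6  | Laptop  | Carol   
7  | Tablet  | Carol   
8  | Headset | Carol   
9  | Phone   | Carol   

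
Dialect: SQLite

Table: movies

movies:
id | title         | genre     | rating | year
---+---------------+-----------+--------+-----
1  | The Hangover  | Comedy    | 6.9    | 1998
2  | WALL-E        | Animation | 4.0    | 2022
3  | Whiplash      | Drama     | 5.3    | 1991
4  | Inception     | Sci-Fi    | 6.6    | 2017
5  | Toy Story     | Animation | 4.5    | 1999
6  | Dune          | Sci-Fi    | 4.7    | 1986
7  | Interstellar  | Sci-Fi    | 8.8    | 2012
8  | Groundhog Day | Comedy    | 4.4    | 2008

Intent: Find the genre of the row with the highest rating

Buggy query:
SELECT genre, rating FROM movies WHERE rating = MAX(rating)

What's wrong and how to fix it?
Bug: WHERE is evaluated per row; an aggregate over the whole table isn't defined there

Fix: Wrap MAX in a scalar subquery so WHERE compares against a single value

Corrected query:
SELECT genre, rating FROM movies WHERE rating = (SELECT MAX(rating) FROM movies)

Result:
genre  | rating
-------+-------
Sci-Fi | 8.8   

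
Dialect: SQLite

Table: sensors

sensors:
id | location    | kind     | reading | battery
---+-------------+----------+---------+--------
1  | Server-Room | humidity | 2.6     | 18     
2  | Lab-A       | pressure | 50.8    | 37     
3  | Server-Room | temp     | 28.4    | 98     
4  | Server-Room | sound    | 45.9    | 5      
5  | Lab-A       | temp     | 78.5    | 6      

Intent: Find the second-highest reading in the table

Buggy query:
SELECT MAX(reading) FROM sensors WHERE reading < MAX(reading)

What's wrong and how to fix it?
Bug: MAX(reading) on the right of the comparison is an aggregate-in-WHERE error

Fix: Compute the overall MAX in a subquery, then take MAX of rows below it

Corrected query:
SELECT MAX(reading) FROM sensors WHERE reading < (SELECT MAX(reading) FROM sensors)

Result:
MAX(reading)
------------
50.8        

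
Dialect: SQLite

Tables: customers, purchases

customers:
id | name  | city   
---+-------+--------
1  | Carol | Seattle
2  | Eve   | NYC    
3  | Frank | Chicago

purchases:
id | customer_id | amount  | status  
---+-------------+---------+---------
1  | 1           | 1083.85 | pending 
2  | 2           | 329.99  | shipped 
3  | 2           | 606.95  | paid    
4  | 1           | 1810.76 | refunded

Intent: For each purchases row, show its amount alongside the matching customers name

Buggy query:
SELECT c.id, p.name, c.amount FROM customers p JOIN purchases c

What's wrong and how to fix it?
Bug: Missing join condition: each purchases row is matched to all customers rows instead of just its own

Fix: Specify the join condition linking the foreign key to the parent id

Corrected query:
SELECT c.id, p.name, c.amount FROM customers p JOIN purchases c ON c.customer_id = p.id

Result:
id | name  | amount 
---+-------+--------
1  | Carol | 1083.85
2  | Eve   | 329.99 
3  | Eve   | 606.95 
4  | Carol | 1810.76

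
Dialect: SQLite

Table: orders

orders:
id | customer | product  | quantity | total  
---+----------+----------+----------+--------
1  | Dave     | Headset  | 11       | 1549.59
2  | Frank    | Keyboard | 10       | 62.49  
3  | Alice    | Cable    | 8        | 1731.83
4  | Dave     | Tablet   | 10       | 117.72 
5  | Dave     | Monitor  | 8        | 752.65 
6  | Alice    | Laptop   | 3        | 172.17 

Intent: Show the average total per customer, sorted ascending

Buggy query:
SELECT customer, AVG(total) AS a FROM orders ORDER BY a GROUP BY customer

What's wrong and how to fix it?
Bug: ORDER BY appears before GROUP BY; SQL clause order requires GROUP BY first

Fix: Reorder: SELECT … FROM … GROUP BY … ORDER BY …

Corrected query:
SELECT customer, AVG(total) AS a FROM orders GROUP BY customer ORDER BY a

Result:
customer | a         
---------+-----------
Frank    | 62.49     
Dave     | 806.653333
Alice    | 952       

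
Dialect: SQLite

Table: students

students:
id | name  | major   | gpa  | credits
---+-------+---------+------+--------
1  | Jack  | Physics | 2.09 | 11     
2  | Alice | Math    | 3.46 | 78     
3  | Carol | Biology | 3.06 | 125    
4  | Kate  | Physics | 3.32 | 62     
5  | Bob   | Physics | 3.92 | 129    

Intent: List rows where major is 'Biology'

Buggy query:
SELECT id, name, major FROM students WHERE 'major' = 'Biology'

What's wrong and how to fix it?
Bug: 'major' in single quotes is a string literal, not the column; the comparison is literal-vs-literal and never true

Fix: Remove the quotes around the column name (or use double quotes for an identifier)

Corrected query:
SELECT id, name, major FROM students WHERE major = 'Biology'

Result:
id | name  | major  
---+-------+--------
3  | Carol | Biology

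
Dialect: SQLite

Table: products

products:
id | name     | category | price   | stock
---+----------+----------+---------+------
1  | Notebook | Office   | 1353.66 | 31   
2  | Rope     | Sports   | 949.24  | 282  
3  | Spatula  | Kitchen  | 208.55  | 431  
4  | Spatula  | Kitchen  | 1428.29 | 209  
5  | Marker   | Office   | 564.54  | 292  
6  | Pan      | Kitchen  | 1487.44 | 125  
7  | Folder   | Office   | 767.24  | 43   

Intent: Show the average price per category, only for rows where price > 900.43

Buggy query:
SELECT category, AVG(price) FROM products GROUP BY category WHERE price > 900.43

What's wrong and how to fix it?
Bug: Row-level WHERE must come before GROUP BY in the clause order

Fix: Place WHERE between FROM and GROUP BY

Corrected query:
SELECT category, AVG(price) FROM products WHERE price > 900.43 GROUP BY category

Result:
category | AVG(price)
---------+-----------
Kitchen  | 1457.865  
Office   | 1353.66   
Sports   | 949.24    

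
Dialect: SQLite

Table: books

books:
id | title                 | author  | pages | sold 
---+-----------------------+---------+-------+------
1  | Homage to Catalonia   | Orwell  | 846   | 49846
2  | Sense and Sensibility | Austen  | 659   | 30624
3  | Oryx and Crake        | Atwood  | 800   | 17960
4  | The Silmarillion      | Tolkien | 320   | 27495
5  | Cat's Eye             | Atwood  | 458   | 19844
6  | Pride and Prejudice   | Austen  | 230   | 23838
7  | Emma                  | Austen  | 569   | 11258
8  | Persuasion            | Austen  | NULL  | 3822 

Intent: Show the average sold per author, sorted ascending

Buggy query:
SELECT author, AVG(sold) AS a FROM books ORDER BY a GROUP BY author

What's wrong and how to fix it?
Bug: ORDER BY appears before GROUP BY; SQL clause order requires GROUP BY first

Fix: Move ORDER BY to the end, after GROUP BY

Corrected query:
SELECT author, AVG(sold) AS a FROM books GROUP BY author ORDER BY a

Result:
author  | a      
--------+--------
Austen  | 17385.5
Atwood  | 18902  
Tolkien | 27495  
Orwell  | 49846  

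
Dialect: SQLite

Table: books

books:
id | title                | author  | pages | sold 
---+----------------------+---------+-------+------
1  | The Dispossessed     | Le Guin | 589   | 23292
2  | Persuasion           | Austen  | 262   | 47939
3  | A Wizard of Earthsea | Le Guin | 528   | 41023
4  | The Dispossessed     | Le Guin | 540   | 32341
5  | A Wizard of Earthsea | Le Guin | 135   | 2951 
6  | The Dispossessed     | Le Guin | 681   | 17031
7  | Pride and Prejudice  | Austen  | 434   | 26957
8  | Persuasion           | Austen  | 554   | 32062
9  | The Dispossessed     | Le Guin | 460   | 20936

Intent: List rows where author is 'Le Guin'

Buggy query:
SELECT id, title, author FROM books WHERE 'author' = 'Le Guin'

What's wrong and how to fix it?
Bug: 'author' in single quotes is a string literal, not the column; the comparison is literal-vs-literal and never true

Fix: Remove the quotes around the column name (or use double quotes for an identifier)

Corrected query:
SELECT id, title, author FROM books WHERE author = 'Le Guin'

Result:
id | title                | author 
---+----------------------+--------
1  | The Dispossessed     | Le Guin
3  | A Wizard of Earthsea | Le Guin
4  | The Dispossessed     | Le Guin
5  | A Wizard of Earthsea | Le Guin
6  | The Dispossessed     | Le Guin
9  | The Dispossessed     | Le Guin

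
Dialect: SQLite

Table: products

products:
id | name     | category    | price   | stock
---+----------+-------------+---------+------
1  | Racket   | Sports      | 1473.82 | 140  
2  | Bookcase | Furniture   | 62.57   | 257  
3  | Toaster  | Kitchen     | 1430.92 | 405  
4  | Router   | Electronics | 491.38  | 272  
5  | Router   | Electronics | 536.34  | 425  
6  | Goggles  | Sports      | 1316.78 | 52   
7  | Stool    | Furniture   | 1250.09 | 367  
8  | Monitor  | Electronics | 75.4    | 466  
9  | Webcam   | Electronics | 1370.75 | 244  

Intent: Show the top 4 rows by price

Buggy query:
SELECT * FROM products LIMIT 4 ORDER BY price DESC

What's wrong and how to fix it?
Bug: ORDER BY cannot follow LIMIT; LIMIT is the final clause

Fix: Sort with ORDER BY, then apply LIMIT

Corrected query:
SELECT * FROM products ORDER BY price DESC LIMIT 4

Result:
id | name    | category    | price   | stock
---+---------+-------------+---------+------
1  | Racket  | Sports      | 1473.82 | 140  
3  | Toaster | Kitchen     | 1430.92 | 405  
9  | Webcam  | Electronics | 1370.75 | 244  
6  | Goggles | Sports      | 1316.78 | 52   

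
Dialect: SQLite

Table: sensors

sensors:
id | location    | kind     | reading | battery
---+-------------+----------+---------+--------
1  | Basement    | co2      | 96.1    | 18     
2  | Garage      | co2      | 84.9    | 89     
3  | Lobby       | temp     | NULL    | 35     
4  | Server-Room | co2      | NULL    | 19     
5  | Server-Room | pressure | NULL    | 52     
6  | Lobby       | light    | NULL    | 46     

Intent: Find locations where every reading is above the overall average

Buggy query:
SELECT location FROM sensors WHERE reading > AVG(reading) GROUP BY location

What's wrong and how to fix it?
Bug: AVG() is an aggregate; it can't sit directly in WHERE

Fix: Compute the overall average in a scalar subquery and compare each group's MIN against it in HAVING

Corrected query:
SELECT location FROM sensors GROUP BY location HAVING MIN(reading) > (SELECT AVG(reading) FROM sensors)

Result:
location
--------
Basement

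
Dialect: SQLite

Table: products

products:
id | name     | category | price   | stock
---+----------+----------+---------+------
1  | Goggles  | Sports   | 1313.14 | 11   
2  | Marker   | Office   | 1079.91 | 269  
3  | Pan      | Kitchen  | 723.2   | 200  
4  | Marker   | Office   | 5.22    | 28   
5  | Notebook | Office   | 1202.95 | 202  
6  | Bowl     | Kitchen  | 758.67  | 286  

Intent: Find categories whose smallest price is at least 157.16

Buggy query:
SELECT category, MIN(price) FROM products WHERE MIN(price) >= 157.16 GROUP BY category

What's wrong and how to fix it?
Bug: Aggregates like MIN are computed per group after WHERE runs

Fix: Replace WHERE with HAVING after the GROUP BY

Corrected query:
SELECT category, MIN(price) FROM products GROUP BY category HAVING MIN(price) >= 157.16

Result:
category | MIN(price)
---------+-----------
Kitchen  | 723.2     
Sports   | 1313.14   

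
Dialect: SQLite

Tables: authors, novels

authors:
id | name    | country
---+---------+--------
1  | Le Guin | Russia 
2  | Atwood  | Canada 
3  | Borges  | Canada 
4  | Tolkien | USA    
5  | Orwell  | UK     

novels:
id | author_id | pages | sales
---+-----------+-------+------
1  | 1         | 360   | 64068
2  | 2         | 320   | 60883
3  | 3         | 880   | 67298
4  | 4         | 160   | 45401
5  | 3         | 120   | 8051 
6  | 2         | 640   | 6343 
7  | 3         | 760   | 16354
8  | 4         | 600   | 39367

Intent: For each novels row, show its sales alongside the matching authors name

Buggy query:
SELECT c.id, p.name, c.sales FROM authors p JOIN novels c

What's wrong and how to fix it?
Bug: JOIN with no ON clause produces a cartesian product; every novels row pairs with every authors row

Fix: Specify the join condition linking the foreign key to the parent id

Corrected query:
SELECT c.id, p.name, c.sales FROM authors p JOIN novels c ON c.author_id = p.id

Result:
id | name    | sales
---+---------+------
1  | Le Guin | 64068
2  | Atwood  | 60883
3  | Borges  | 67298
4  | Tolkien | 45401
5  | Borges  | 8051 
6  | Atwood  | 6343 
7  | Borges  | 16354
8  | Tolkien | 39367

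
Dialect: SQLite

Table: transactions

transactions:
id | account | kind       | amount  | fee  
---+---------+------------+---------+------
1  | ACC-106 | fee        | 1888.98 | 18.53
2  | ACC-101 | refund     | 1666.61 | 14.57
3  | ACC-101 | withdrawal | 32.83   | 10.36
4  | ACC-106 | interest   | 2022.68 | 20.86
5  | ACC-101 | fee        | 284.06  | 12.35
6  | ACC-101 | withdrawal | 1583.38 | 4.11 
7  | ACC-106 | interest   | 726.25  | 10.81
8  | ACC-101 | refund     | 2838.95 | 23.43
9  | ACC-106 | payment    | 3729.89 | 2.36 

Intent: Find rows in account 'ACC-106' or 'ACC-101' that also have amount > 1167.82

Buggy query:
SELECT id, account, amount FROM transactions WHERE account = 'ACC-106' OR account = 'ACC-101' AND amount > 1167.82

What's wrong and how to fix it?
Bug: AND binds tighter than OR, so this parses as account = 'ACC-106' OR (account = 'ACC-101' AND amount > 1167.82)

Fix: Add parentheses around the OR so the AND applies to both alternatives

Corrected query:
SELECT id, account, amount FROM transactions WHERE (account = 'ACC-106' OR account = 'ACC-101') AND amount > 1167.82

Result:
id | account | amount 
---+---------+--------
1  | ACC-106 | 1888.98
2  | ACC-101 | 1666.61
4  | ACC-106 | 2022.68
6  | ACC-101 | 1583.38
8  | ACC-101 | 2838.95
9  | ACC-106 | 3729.89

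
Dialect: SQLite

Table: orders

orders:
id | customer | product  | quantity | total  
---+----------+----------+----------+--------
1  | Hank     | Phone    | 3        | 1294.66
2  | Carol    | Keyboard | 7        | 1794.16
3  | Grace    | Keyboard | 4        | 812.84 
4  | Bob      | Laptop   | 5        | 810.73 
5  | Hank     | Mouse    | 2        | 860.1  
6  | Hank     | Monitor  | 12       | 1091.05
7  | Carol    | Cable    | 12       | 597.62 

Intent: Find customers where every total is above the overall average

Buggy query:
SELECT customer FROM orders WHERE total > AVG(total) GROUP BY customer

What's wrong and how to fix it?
Bug: AVG() is an aggregate; it can't sit directly in WHERE

Fix: Use a subquery for AVG and a HAVING MIN(...) filter so the condition holds for every row in the group

Corrected query:
SELECT customer FROM orders GROUP BY customer HAVING MIN(total) > (SELECT AVG(total) FROM orders)

Result:
(no rows)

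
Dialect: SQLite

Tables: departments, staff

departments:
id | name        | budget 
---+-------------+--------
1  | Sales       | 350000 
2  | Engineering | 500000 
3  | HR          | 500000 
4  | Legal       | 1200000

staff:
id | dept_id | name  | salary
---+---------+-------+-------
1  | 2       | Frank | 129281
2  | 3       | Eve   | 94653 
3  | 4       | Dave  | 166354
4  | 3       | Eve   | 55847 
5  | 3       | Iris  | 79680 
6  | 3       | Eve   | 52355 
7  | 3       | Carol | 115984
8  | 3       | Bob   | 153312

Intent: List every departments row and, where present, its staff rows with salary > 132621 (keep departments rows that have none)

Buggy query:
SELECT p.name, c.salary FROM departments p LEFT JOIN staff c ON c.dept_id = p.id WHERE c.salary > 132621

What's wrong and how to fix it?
Bug: Filtering c.salary in WHERE discards the NULL rows produced by LEFT JOIN, turning it into an inner join

Fix: Put 'c.salary > 132621' in the JOIN's ON clause instead of WHERE

Corrected query:
SELECT p.name, c.salary FROM departments p LEFT JOIN staff c ON c.dept_id = p.id AND c.salary > 132621

Result:
name        | salary
------------+-------
Sales       | NULL  
Engineering | NULL  
HR          | 153312
Legal       | 166354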